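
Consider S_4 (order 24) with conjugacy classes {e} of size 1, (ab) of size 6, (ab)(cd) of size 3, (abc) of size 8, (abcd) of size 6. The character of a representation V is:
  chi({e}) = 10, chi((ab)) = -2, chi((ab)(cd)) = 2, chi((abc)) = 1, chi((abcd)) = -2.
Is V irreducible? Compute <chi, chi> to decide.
Not irreducible (reducible): <chi, chi> = 7 > 1.

Reasoning: <chi, chi> = (1/|G|) sum_C |C| * |chi(C)|^2 = (1/24)[1*|10|^2 + 6*|-2|^2 + 3*|2|^2 + 8*|1|^2 + 6*|-2|^2]
  = (1/24)[(100) + (24) + (12) + (8) + (24)] = 168/24 = 7.
A character is irreducible iff <chi, chi> = 1, so this representation is reducible.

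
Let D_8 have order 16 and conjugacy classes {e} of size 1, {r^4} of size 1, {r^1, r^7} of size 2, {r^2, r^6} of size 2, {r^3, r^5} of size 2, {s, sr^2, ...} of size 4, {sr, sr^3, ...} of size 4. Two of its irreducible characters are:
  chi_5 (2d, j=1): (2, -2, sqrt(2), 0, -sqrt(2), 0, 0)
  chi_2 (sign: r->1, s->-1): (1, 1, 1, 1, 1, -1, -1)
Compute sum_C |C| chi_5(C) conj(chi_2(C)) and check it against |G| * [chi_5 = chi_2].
Sum = 0; so <chi_5, chi_2> = 0 (distinct irreducibles are orthogonal).

Proof sketch: Compute term by term over conjugacy classes (|C| * chi_5(C) * conj(chi_2(C))):
  1*(2)*conj(1) + 1*(-2)*conj(1) + 2*(sqrt(2))*conj(1) + 2*(0)*conj(1) + 2*(-sqrt(2))*conj(1) + 4*(0)*conj(-1) + 4*(0)*conj(-1)
  = (2) + (-2) + (2*sqrt(2)) + (0) + (-2*sqrt(2)) + (0) + (0)
  = 0.
Dividing by |G| = 16 gives 0/16 = 0, matching the row-orthogonality relation <chi_5, chi_2> = [chi_5 = chi_2].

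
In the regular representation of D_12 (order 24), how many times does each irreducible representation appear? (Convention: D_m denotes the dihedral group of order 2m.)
Each irreducible V_i of dimension d_i appears with multiplicity d_i, i.e. rho_reg = (direct sum over all irreducibles V_i) d_i V_i. The irreducible dimensions for D_12 are 1, 1, 1, 1, 2, 2, 2, 2, 2: 4 irreducibles of dimension 1, each with multiplicity 1; 5 irreducibles of dimension 2, each with multiplicity 2. Total dimension 4*1*1 + 5*2*2 = 24 = |G|.

Solution. General theorem: in the regular representation of a finite group G, each irreducible appears with multiplicity equal to its dimension. Check: dim(rho_reg) = sum d_i^2 = 1 + 1 + 1 + 1 + 4 + 4 + 4 + 4 + 4 = 24 = |G|.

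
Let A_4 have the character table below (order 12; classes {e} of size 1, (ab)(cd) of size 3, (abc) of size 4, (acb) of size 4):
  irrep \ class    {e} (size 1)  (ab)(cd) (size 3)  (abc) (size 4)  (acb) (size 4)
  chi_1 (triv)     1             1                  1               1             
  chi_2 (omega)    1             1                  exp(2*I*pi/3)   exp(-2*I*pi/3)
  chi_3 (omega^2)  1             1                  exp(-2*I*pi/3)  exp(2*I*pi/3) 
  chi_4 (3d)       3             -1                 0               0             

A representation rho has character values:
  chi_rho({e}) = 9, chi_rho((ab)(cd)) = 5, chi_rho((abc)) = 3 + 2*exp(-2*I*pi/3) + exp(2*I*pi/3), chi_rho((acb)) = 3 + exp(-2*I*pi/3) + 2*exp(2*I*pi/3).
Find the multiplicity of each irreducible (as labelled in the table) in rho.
Multiplicities: chi_1: 3, chi_2: 1, chi_3: 2, chi_4: 1.

Use <chi_rho, chi> = (1/|G|) sum_C |C| * chi_rho(C) * conj(chi(C)) with |G| = 12 for each irreducible chi in the table:
  <chi_rho, chi_1> = (1/12)[1*(9)*conj(1) + 3*(5)*conj(1) + 4*(3 + 2*exp(-2*I*pi/3) + exp(2*I*pi/3))*conj(1) + 4*(3 + exp(-2*I*pi/3) + 2*exp(2*I*pi/3))*conj(1)]
      = (1/12)[(9) + (15) + (12 + 8*exp(-2*I*pi/3) + 4*exp(2*I*pi/3)) + (12 + 4*exp(-2*I*pi/3) + 8*exp(2*I*pi/3))] = 36/12 = 3
  <chi_rho, chi_2> = (1/12)[1*(9)*conj(1) + 3*(5)*conj(1) + 4*(3 + 2*exp(-2*I*pi/3) + exp(2*I*pi/3))*conj(exp(2*I*pi/3)) + 4*(3 + exp(-2*I*pi/3) + 2*exp(2*I*pi/3))*conj(exp(-2*I*pi/3))]
      = (1/12)[(9) + (15) + (4 + 12*exp(-2*I*pi/3) + 8*exp(2*I*pi/3)) + (4 + 8*exp(-2*I*pi/3) + 12*exp(2*I*pi/3))] = 12/12 = 1
  <chi_rho, chi_3> = (1/12)[1*(9)*conj(1) + 3*(5)*conj(1) + 4*(3 + 2*exp(-2*I*pi/3) + exp(2*I*pi/3))*conj(exp(-2*I*pi/3)) + 4*(3 + exp(-2*I*pi/3) + 2*exp(2*I*pi/3))*conj(exp(2*I*pi/3))]
      = (1/12)[(9) + (15) + (8 + 4*exp(-2*I*pi/3) + 12*exp(2*I*pi/3)) + (8 + 12*exp(-2*I*pi/3) + 4*exp(2*I*pi/3))] = 24/12 = 2
  <chi_rho, chi_4> = (1/12)[1*(9)*conj(3) + 3*(5)*conj(-1) + 4*(3 + 2*exp(-2*I*pi/3) + exp(2*I*pi/3))*conj(0) + 4*(3 + exp(-2*I*pi/3) + 2*exp(2*I*pi/3))*conj(0)]
      = (1/12)[(27) + (-15) + (0) + (0)] = 12/12 = 1
(Exp terms are combined using exp(i*s)*conj(exp(i*t)) = exp(i*(s-t)), and sums of them are collapsed using the identity that for every m > 1 the m distinct m-th roots of unity sum to 0, e.g. 1 + exp(2*I*pi/3) + exp(-2*I*pi/3) = 0.)
Dimension check: dim(rho) = sum (mult * dim) = 3*1 + 1*1 + 2*1 + 1*3 = 9 = chi_rho(e) = 9.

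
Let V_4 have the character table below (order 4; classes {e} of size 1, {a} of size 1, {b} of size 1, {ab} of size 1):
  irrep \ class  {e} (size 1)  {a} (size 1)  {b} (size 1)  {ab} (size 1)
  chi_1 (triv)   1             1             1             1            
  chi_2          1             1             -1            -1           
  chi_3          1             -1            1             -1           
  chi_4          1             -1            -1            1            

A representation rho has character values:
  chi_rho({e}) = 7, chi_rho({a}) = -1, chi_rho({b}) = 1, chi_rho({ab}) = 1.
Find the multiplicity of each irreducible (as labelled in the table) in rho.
Multiplicities: chi_1: 2, chi_2: 1, chi_3: 2, chi_4: 2.

Details: Use <chi_rho, chi> = (1/|G|) sum_C |C| * chi_rho(C) * conj(chi(C)) with |G| = 4 for each irreducible chi in the table:
  <chi_rho, chi_1> = (1/4)[1*(7)*conj(1) + 1*(-1)*conj(1) + 1*(1)*conj(1) + 1*(1)*conj(1)]
      = (1/4)[(7) + (-1) + (1) + (1)] = 8/4 = 2
  <chi_rho, chi_2> = (1/4)[1*(7)*conj(1) + 1*(-1)*conj(1) + 1*(1)*conj(-1) + 1*(1)*conj(-1)]
      = (1/4)[(7) + (-1) + (-1) + (-1)] = 4/4 = 1
  <chi_rho, chi_3> = (1/4)[1*(7)*conj(1) + 1*(-1)*conj(-1) + 1*(1)*conj(1) + 1*(1)*conj(-1)]
      = (1/4)[(7) + (1) + (1) + (-1)] = 8/4 = 2
  <chi_rho, chi_4> = (1/4)[1*(7)*conj(1) + 1*(-1)*conj(-1) + 1*(1)*conj(-1) + 1*(1)*conj(1)]
      = (1/4)[(7) + (1) + (-1) + (1)] = 8/4 = 2
Dimension check: dim(rho) = sum (mult * dim) = 2*1 + 1*1 + 2*1 + 2*1 = 7 = chi_rho(e) = 7.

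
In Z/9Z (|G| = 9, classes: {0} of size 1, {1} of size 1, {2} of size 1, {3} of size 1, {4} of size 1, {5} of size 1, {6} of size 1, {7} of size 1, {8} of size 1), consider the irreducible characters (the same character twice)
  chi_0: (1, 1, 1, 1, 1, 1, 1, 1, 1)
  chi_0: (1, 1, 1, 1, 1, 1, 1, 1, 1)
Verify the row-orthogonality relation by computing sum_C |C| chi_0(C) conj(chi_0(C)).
Sum = 9 = |G| = 9; so <chi_0, chi_0> = 1 (norm-1 confirms irreducibility).

Reasoning: Compute term by term over conjugacy classes (|C| * chi_0(C) * conj(chi_0(C))):
  1*(1)*conj(1) + 1*(1)*conj(1) + 1*(1)*conj(1) + 1*(1)*conj(1) + 1*(1)*conj(1) + 1*(1)*conj(1) + 1*(1)*conj(1) + 1*(1)*conj(1) + 1*(1)*conj(1)
  = (1) + (1) + (1) + (1) + (1) + (1) + (1) + (1) + (1)
  = 9.
(Exp terms are combined using exp(i*s)*conj(exp(i*t)) = exp(i*(s-t)), and sums of them are collapsed using the identity that for every m > 1 the m distinct m-th roots of unity sum to 0, e.g. 1 + exp(2*I*pi/3) + exp(-2*I*pi/3) = 0.)
Dividing by |G| = 9 gives 9/9 = 1, matching the row-orthogonality relation <chi_0, chi_0> = [chi_0 = chi_0].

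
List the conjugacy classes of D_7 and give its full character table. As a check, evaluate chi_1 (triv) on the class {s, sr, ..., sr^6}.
Conjugacy classes: {e} of size 1, {r^1, r^6} of size 2, {r^2, r^5} of size 2, {r^3, r^4} of size 2, {s, sr, ..., sr^6} of size 7.
Character table:
  irrep \ class              {e} (size 1)  {r^1, r^6} (size 2)  {r^2, r^5} (size 2)  {r^3, r^4} (size 2)  {s, sr, ..., sr^6} (size 7)
  chi_1 (triv)               1             1                    1                    1                    1                          
  chi_2 (sign: r->1, s->-1)  1             1                    1                    1                    -1                         
  chi_3 (2d, j=1)            2             2*cos(2*pi/7)        -2*cos(3*pi/7)       -2*cos(pi/7)         0                          
  chi_4 (2d, j=2)            2             -2*cos(3*pi/7)       -2*cos(pi/7)         2*cos(2*pi/7)        0                          
  chi_5 (2d, j=3)            2             -2*cos(pi/7)         2*cos(2*pi/7)        -2*cos(3*pi/7)       0                          

Spot check: chi_1 (triv) on {s, sr, ..., sr^6} = 1.

Reasoning: D_7 has order 2*7 = 14 with 5 conjugacy classes, hence 5 irreducibles. Sum of squared dims 1 + 1 + 4 + 4 + 4 = 14 = |G|. Linear characters come from the abelianisation; the 2-dimensional irreps have character r^k -> 2*cos(2*pi*j*k/7), reflections -> 0.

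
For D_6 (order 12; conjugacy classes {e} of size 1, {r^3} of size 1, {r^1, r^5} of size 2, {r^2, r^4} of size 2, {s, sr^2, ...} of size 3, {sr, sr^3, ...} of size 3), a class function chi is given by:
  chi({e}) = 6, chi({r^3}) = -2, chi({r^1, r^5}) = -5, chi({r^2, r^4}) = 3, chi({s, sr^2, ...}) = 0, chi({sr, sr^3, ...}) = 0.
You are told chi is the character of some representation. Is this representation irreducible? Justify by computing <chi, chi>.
Not irreducible (reducible): <chi, chi> = 9 > 1.

Solution. <chi, chi> = (1/|G|) sum_C |C| * |chi(C)|^2 = (1/12)[1*|6|^2 + 1*|-2|^2 + 2*|-5|^2 + 2*|3|^2 + 3*|0|^2 + 3*|0|^2]
  = (1/12)[(36) + (4) + (50) + (18) + (0) + (0)] = 108/12 = 9.
A character is irreducible iff <chi, chi> = 1, so this representation is reducible.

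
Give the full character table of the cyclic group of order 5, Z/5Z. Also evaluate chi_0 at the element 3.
Character table of Z/5Z (irreps indexed chi_0,...,chi_4 with chi_k(m) = zeta_5^(k*m), zeta_5 = exp(2*pi*i/5)):
  irrep \ class  {0} (size 1)  {1} (size 1)    {2} (size 1)    {3} (size 1)    {4} (size 1)  
  chi_0          1             1               1               1               1             
  chi_1          1             exp(2*I*pi/5)   exp(4*I*pi/5)   exp(-4*I*pi/5)  exp(-2*I*pi/5)
  chi_2          1             exp(4*I*pi/5)   exp(-2*I*pi/5)  exp(2*I*pi/5)   exp(-4*I*pi/5)
  chi_3          1             exp(-4*I*pi/5)  exp(2*I*pi/5)   exp(-2*I*pi/5)  exp(4*I*pi/5) 
  chi_4          1             exp(-2*I*pi/5)  exp(-4*I*pi/5)  exp(4*I*pi/5)   exp(2*I*pi/5) 

Spot check: chi_0(3) = zeta_5^(0*3) = zeta_5^0 = 1.

Argument: Z/5Z is abelian, so all 5 irreducible complex representations are 1-dimensional. They are given by chi_k(m) = zeta_5^(k*m) for k = 0,...,4. Row orthogonality: sum_m chi_k(m) conj(chi_l(m)) = 5 * [k = l].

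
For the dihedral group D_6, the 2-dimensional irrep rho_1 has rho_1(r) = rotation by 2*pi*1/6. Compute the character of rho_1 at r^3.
chi_{rho_1}(r^3) = 2*cos(2*pi*1*3/6) = -2

Working: rho_1(r^3) is rotation by angle 2*pi*1*3/6, whose trace is 2*cos(2*pi*1*3/6) = -2.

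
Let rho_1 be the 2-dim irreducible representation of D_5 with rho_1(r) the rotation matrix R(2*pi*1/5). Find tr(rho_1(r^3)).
chi_{rho_1}(r^3) = 2*cos(2*pi*1*3/5) = -sqrt(5)/2 - 1/2

Derivation: rho_1(r^3) is rotation by angle 2*pi*1*3/5, whose trace is 2*cos(2*pi*1*3/5) = -sqrt(5)/2 - 1/2.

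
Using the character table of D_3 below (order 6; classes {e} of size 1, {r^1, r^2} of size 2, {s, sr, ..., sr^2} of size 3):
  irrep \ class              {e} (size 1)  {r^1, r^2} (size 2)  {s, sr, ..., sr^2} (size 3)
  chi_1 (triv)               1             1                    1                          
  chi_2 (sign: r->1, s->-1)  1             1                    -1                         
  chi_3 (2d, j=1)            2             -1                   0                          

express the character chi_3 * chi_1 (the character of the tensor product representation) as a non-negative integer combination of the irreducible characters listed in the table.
chi_3 tensor chi_1 = chi_3 (all other irreducibles have multiplicity 0).

Justification: The character of a tensor product is the pointwise product (chi_3 * chi_1)(C) = chi_3(C) * chi_1(C):
  {e}: (2)*(1), {r^1, r^2}: (-1)*(1), {s, sr, ..., sr^2}: (0)*(1)
so (chi_3 * chi_1) takes values
  {e} -> 2, {r^1, r^2} -> -1, {s, sr, ..., sr^2} -> 0.
Now take the inner product of this character with each irreducible chi from the table, <chi_3*chi_1, chi> = (1/6) sum_C |C| (chi_3*chi_1)(C) conj(chi(C)):
  <chi_3*chi_1, chi_1> = (1/6)[1*(2)*conj(1) + 2*(-1)*conj(1) + 3*(0)*conj(1)]
      = (1/6)[(2) + (-2) + (0)] = 0/6 = 0
  <chi_3*chi_1, chi_2> = (1/6)[1*(2)*conj(1) + 2*(-1)*conj(1) + 3*(0)*conj(-1)]
      = (1/6)[(2) + (-2) + (0)] = 0/6 = 0
  <chi_3*chi_1, chi_3> = (1/6)[1*(2)*conj(2) + 2*(-1)*conj(-1) + 3*(0)*conj(0)]
      = (1/6)[(4) + (2) + (0)] = 6/6 = 1
Hence the multiplicities are chi_3: 1. Dimension check: dim(chi_3)*dim(chi_1) = 2*1 = 2 and sum (mult * dim) = 1*2 = 2.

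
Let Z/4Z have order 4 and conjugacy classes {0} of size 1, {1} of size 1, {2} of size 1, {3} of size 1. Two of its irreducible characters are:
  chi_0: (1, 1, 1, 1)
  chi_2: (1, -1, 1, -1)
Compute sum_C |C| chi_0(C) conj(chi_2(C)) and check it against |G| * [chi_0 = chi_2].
Sum = 0; so <chi_0, chi_2> = 0 (distinct irreducibles are orthogonal).

Derivation: Compute term by term over conjugacy classes (|C| * chi_0(C) * conj(chi_2(C))):
  1*(1)*conj(1) + 1*(1)*conj(-1) + 1*(1)*conj(1) + 1*(1)*conj(-1)
  = (1) + (-1) + (1) + (-1)
  = 0.
(Exp terms are combined using exp(i*s)*conj(exp(i*t)) = exp(i*(s-t)), and sums of them are collapsed using the identity that for every m > 1 the m distinct m-th roots of unity sum to 0, e.g. 1 + exp(2*I*pi/3) + exp(-2*I*pi/3) = 0.)
Dividing by |G| = 4 gives 0/4 = 0, matching the row-orthogonality relation <chi_0, chi_2> = [chi_0 = chi_2].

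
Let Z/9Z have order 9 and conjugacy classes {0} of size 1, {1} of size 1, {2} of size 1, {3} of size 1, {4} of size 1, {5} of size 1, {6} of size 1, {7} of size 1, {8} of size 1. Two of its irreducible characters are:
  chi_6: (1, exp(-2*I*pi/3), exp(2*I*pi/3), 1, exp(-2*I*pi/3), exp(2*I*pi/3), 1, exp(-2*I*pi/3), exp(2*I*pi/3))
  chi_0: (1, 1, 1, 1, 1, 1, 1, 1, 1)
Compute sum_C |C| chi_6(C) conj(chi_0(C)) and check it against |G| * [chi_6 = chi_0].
Sum = 0; so <chi_6, chi_0> = 0 (distinct irreducibles are orthogonal).

Justification: Compute term by term over conjugacy classes (|C| * chi_6(C) * conj(chi_0(C))):
  1*(1)*conj(1) + 1*(exp(-2*I*pi/3))*conj(1) + 1*(exp(2*I*pi/3))*conj(1) + 1*(1)*conj(1) + 1*(exp(-2*I*pi/3))*conj(1) + 1*(exp(2*I*pi/3))*conj(1) + 1*(1)*conj(1) + 1*(exp(-2*I*pi/3))*conj(1) + 1*(exp(2*I*pi/3))*conj(1)
  = (1) + (exp(-2*I*pi/3)) + (exp(2*I*pi/3)) + (1) + (exp(-2*I*pi/3)) + (exp(2*I*pi/3)) + (1) + (exp(-2*I*pi/3)) + (exp(2*I*pi/3))
  = 0.
(Exp terms are combined using exp(i*s)*conj(exp(i*t)) = exp(i*(s-t)), and sums of them are collapsed using the identity that for every m > 1 the m distinct m-th roots of unity sum to 0, e.g. 1 + exp(2*I*pi/3) + exp(-2*I*pi/3) = 0.)
Dividing by |G| = 9 gives 0/9 = 0, matching the row-orthogonality relation <chi_6, chi_0> = [chi_6 = chi_0].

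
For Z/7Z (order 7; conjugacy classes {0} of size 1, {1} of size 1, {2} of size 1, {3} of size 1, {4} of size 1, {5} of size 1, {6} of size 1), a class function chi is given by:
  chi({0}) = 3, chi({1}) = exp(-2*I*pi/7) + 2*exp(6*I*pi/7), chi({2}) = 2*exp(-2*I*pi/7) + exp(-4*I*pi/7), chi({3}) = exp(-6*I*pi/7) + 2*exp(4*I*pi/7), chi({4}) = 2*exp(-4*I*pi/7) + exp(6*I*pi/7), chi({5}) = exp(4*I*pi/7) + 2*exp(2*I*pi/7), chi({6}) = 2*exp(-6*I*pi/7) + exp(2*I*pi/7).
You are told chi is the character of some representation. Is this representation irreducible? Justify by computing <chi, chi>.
Not irreducible (reducible): <chi, chi> = 5 > 1.

Reasoning: <chi, chi> = (1/|G|) sum_C |C| * |chi(C)|^2 = (1/7)[1*|3|^2 + 1*|exp(-2*I*pi/7) + 2*exp(6*I*pi/7)|^2 + 1*|2*exp(-2*I*pi/7) + exp(-4*I*pi/7)|^2 + 1*|exp(-6*I*pi/7) + 2*exp(4*I*pi/7)|^2 + 1*|2*exp(-4*I*pi/7) + exp(6*I*pi/7)|^2 + 1*|exp(4*I*pi/7) + 2*exp(2*I*pi/7)|^2 + 1*|2*exp(-6*I*pi/7) + exp(2*I*pi/7)|^2]
  = (1/7)[(9) + (5 + 2*exp(-6*I*pi/7) + 2*exp(6*I*pi/7)) + (5 + 2*exp(-2*I*pi/7) + 2*exp(2*I*pi/7)) + (5 + 2*exp(-4*I*pi/7) + 2*exp(4*I*pi/7)) + (5 + 2*exp(-4*I*pi/7) + 2*exp(4*I*pi/7)) + (5 + 2*exp(-2*I*pi/7) + 2*exp(2*I*pi/7)) + (5 + 2*exp(-6*I*pi/7) + 2*exp(6*I*pi/7))] = 35/7 = 5.
(Exp terms are combined using exp(i*s)*conj(exp(i*t)) = exp(i*(s-t)), and sums of them are collapsed using the identity that for every m > 1 the m distinct m-th roots of unity sum to 0, e.g. 1 + exp(2*I*pi/3) + exp(-2*I*pi/3) = 0.)
A character is irreducible iff <chi, chi> = 1, so this representation is reducible.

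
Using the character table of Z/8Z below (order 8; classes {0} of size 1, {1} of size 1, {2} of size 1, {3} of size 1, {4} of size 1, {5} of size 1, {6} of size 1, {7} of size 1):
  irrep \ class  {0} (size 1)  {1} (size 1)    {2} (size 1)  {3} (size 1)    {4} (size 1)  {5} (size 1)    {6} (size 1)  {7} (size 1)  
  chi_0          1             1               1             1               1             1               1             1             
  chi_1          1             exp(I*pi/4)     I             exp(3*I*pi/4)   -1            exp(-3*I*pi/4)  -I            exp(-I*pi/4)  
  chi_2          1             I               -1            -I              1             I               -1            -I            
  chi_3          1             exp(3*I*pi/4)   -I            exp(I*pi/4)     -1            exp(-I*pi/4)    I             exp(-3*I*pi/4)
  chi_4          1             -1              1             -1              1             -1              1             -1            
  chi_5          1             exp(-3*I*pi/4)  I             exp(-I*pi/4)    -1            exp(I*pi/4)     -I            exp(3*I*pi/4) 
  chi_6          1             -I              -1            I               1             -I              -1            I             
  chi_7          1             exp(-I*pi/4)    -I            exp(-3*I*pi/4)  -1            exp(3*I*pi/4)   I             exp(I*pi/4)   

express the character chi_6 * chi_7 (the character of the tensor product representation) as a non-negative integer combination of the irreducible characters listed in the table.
chi_6 tensor chi_7 = chi_5 (all other irreducibles have multiplicity 0).

Details: The character of a tensor product is the pointwise product (chi_6 * chi_7)(C) = chi_6(C) * chi_7(C):
  {0}: (1)*(1), {1}: (-I)*(exp(-I*pi/4)), {2}: (-1)*(-I), {3}: (I)*(exp(-3*I*pi/4)), {4}: (1)*(-1), {5}: (-I)*(exp(3*I*pi/4)), {6}: (-1)*(I), {7}: (I)*(exp(I*pi/4))
so (chi_6 * chi_7) takes values
  {0} -> 1, {1} -> -exp(I*pi/4), {2} -> I, {3} -> exp(-I*pi/4), {4} -> -1, {5} -> -exp(-3*I*pi/4), {6} -> -I, {7} -> exp(3*I*pi/4).
Now take the inner product of this character with each irreducible chi from the table, <chi_6*chi_7, chi> = (1/8) sum_C |C| (chi_6*chi_7)(C) conj(chi(C)):
  <chi_6*chi_7, chi_0> = (1/8)[1*(1)*conj(1) + 1*(-exp(I*pi/4))*conj(1) + 1*(I)*conj(1) + 1*(exp(-I*pi/4))*conj(1) + 1*(-1)*conj(1) + 1*(-exp(-3*I*pi/4))*conj(1) + 1*(-I)*conj(1) + 1*(exp(3*I*pi/4))*conj(1)]
      = (1/8)[(1) + (-exp(I*pi/4)) + (I) + (exp(-I*pi/4)) + (-1) + (-exp(-3*I*pi/4)) + (-I) + (exp(3*I*pi/4))] = 0/8 = 0
  <chi_6*chi_7, chi_1> = (1/8)[1*(1)*conj(1) + 1*(-exp(I*pi/4))*conj(exp(I*pi/4)) + 1*(I)*conj(I) + 1*(exp(-I*pi/4))*conj(exp(3*I*pi/4)) + 1*(-1)*conj(-1) + 1*(-exp(-3*I*pi/4))*conj(exp(-3*I*pi/4)) + 1*(-I)*conj(-I) + 1*(exp(3*I*pi/4))*conj(exp(-I*pi/4))]
      = (1/8)[(1) + (-1) + (1) + (-1) + (1) + (-1) + (1) + (-1)] = 0/8 = 0
  <chi_6*chi_7, chi_2> = (1/8)[1*(1)*conj(1) + 1*(-exp(I*pi/4))*conj(I) + 1*(I)*conj(-1) + 1*(exp(-I*pi/4))*conj(-I) + 1*(-1)*conj(1) + 1*(-exp(-3*I*pi/4))*conj(I) + 1*(-I)*conj(-1) + 1*(exp(3*I*pi/4))*conj(-I)]
      = (1/8)[(1) + (exp(3*I*pi/4)) + (-I) + (exp(I*pi/4)) + (-1) + (exp(-I*pi/4)) + (I) + (exp(-3*I*pi/4))] = 0/8 = 0
  <chi_6*chi_7, chi_3> = (1/8)[1*(1)*conj(1) + 1*(-exp(I*pi/4))*conj(exp(3*I*pi/4)) + 1*(I)*conj(-I) + 1*(exp(-I*pi/4))*conj(exp(I*pi/4)) + 1*(-1)*conj(-1) + 1*(-exp(-3*I*pi/4))*conj(exp(-I*pi/4)) + 1*(-I)*conj(I) + 1*(exp(3*I*pi/4))*conj(exp(-3*I*pi/4))]
      = (1/8)[(1) + (I) + (-1) + (-I) + (1) + (I) + (-1) + (-I)] = 0/8 = 0
  <chi_6*chi_7, chi_4> = (1/8)[1*(1)*conj(1) + 1*(-exp(I*pi/4))*conj(-1) + 1*(I)*conj(1) + 1*(exp(-I*pi/4))*conj(-1) + 1*(-1)*conj(1) + 1*(-exp(-3*I*pi/4))*conj(-1) + 1*(-I)*conj(1) + 1*(exp(3*I*pi/4))*conj(-1)]
      = (1/8)[(1) + (exp(I*pi/4)) + (I) + (-exp(-I*pi/4)) + (-1) + (exp(-3*I*pi/4)) + (-I) + (-exp(3*I*pi/4))] = 0/8 = 0
  <chi_6*chi_7, chi_5> = (1/8)[1*(1)*conj(1) + 1*(-exp(I*pi/4))*conj(exp(-3*I*pi/4)) + 1*(I)*conj(I) + 1*(exp(-I*pi/4))*conj(exp(-I*pi/4)) + 1*(-1)*conj(-1) + 1*(-exp(-3*I*pi/4))*conj(exp(I*pi/4)) + 1*(-I)*conj(-I) + 1*(exp(3*I*pi/4))*conj(exp(3*I*pi/4))]
      = (1/8)[(1) + (1) + (1) + (1) + (1) + (1) + (1) + (1)] = 8/8 = 1
  <chi_6*chi_7, chi_6> = (1/8)[1*(1)*conj(1) + 1*(-exp(I*pi/4))*conj(-I) + 1*(I)*conj(-1) + 1*(exp(-I*pi/4))*conj(I) + 1*(-1)*conj(1) + 1*(-exp(-3*I*pi/4))*conj(-I) + 1*(-I)*conj(-1) + 1*(exp(3*I*pi/4))*conj(I)]
      = (1/8)[(1) + (-exp(3*I*pi/4)) + (-I) + (-exp(I*pi/4)) + (-1) + (-exp(-I*pi/4)) + (I) + (-exp(-3*I*pi/4))] = 0/8 = 0
  <chi_6*chi_7, chi_7> = (1/8)[1*(1)*conj(1) + 1*(-exp(I*pi/4))*conj(exp(-I*pi/4)) + 1*(I)*conj(-I) + 1*(exp(-I*pi/4))*conj(exp(-3*I*pi/4)) + 1*(-1)*conj(-1) + 1*(-exp(-3*I*pi/4))*conj(exp(3*I*pi/4)) + 1*(-I)*conj(I) + 1*(exp(3*I*pi/4))*conj(exp(I*pi/4))]
      = (1/8)[(1) + (-I) + (-1) + (I) + (1) + (-I) + (-1) + (I)] = 0/8 = 0
(Exp terms are combined using exp(i*s)*conj(exp(i*t)) = exp(i*(s-t)), and sums of them are collapsed using the identity that for every m > 1 the m distinct m-th roots of unity sum to 0, e.g. 1 + exp(2*I*pi/3) + exp(-2*I*pi/3) = 0.)
Hence the multiplicities are chi_5: 1. Dimension check: dim(chi_6)*dim(chi_7) = 1*1 = 1 and sum (mult * dim) = 1*1 = 1.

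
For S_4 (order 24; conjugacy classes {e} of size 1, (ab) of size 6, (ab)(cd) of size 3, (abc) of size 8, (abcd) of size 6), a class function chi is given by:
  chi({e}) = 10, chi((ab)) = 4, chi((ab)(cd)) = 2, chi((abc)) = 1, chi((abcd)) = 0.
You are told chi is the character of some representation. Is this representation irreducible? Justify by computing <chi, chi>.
Not irreducible (reducible): <chi, chi> = 9 > 1.

Solution. <chi, chi> = (1/|G|) sum_C |C| * |chi(C)|^2 = (1/24)[1*|10|^2 + 6*|4|^2 + 3*|2|^2 + 8*|1|^2 + 6*|0|^2]
  = (1/24)[(100) + (96) + (12) + (8) + (0)] = 216/24 = 9.
A character is irreducible iff <chi, chi> = 1, so this representation is reducible.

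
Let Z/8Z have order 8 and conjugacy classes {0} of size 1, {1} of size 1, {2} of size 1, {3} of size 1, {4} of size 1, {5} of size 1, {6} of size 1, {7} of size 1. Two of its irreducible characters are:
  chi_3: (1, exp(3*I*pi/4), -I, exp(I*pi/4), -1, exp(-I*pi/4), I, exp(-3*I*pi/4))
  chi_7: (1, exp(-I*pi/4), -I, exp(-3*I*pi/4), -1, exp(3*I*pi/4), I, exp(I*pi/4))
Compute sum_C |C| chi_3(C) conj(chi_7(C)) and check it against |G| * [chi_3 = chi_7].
Sum = 0; so <chi_3, chi_7> = 0 (distinct irreducibles are orthogonal).

Reasoning: Compute term by term over conjugacy classes (|C| * chi_3(C) * conj(chi_7(C))):
  1*(1)*conj(1) + 1*(exp(3*I*pi/4))*conj(exp(-I*pi/4)) + 1*(-I)*conj(-I) + 1*(exp(I*pi/4))*conj(exp(-3*I*pi/4)) + 1*(-1)*conj(-1) + 1*(exp(-I*pi/4))*conj(exp(3*I*pi/4)) + 1*(I)*conj(I) + 1*(exp(-3*I*pi/4))*conj(exp(I*pi/4))
  = (1) + (-1) + (1) + (-1) + (1) + (-1) + (1) + (-1)
  = 0.
(Exp terms are combined using exp(i*s)*conj(exp(i*t)) = exp(i*(s-t)), and sums of them are collapsed using the identity that for every m > 1 the m distinct m-th roots of unity sum to 0, e.g. 1 + exp(2*I*pi/3) + exp(-2*I*pi/3) = 0.)
Dividing by |G| = 8 gives 0/8 = 0, matching the row-orthogonality relation <chi_3, chi_7> = [chi_3 = chi_7].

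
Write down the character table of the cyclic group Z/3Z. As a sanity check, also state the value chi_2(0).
Character table of Z/3Z (irreps indexed chi_0,...,chi_2 with chi_k(m) = zeta_3^(k*m), zeta_3 = exp(2*pi*i/3)):
  irrep \ class  {0} (size 1)  {1} (size 1)    {2} (size 1)  
  chi_0          1             1               1             
  chi_1          1             exp(2*I*pi/3)   exp(-2*I*pi/3)
  chi_2          1             exp(-2*I*pi/3)  exp(2*I*pi/3) 

Spot check: chi_2(0) = zeta_3^(2*0) = zeta_3^0 = 1.

Solution. Z/3Z is abelian, so all 3 irreducible complex representations are 1-dimensional. They are given by chi_k(m) = zeta_3^(k*m) for k = 0,...,2. Row orthogonality: sum_m chi_k(m) conj(chi_l(m)) = 3 * [k = l].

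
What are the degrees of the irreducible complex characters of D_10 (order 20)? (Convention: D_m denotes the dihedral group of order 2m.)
Dimensions: 1, 1, 1, 1, 2, 2, 2, 2

Explanation: There are 8 irreducibles (= number of conjugacy classes). Their dimensions d_i satisfy sum d_i^2 = |G| = 20: 1 + 1 + 1 + 1 + 4 + 4 + 4 + 4 = 20.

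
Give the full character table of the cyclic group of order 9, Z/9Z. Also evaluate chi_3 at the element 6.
Character table of Z/9Z (irreps indexed chi_0,...,chi_8 with chi_k(m) = zeta_9^(k*m), zeta_9 = exp(2*pi*i/9)):
  irrep \ class  {0} (size 1)  {1} (size 1)    {2} (size 1)    {3} (size 1)    {4} (size 1)    {5} (size 1)    {6} (size 1)    {7} (size 1)    {8} (size 1)  
  chi_0          1             1               1               1               1               1               1               1               1             
  chi_1          1             exp(2*I*pi/9)   exp(4*I*pi/9)   exp(2*I*pi/3)   exp(8*I*pi/9)   exp(-8*I*pi/9)  exp(-2*I*pi/3)  exp(-4*I*pi/9)  exp(-2*I*pi/9)
  chi_2          1             exp(4*I*pi/9)   exp(8*I*pi/9)   exp(-2*I*pi/3)  exp(-2*I*pi/9)  exp(2*I*pi/9)   exp(2*I*pi/3)   exp(-8*I*pi/9)  exp(-4*I*pi/9)
  chi_3          1             exp(2*I*pi/3)   exp(-2*I*pi/3)  1               exp(2*I*pi/3)   exp(-2*I*pi/3)  1               exp(2*I*pi/3)   exp(-2*I*pi/3)
  chi_4          1             exp(8*I*pi/9)   exp(-2*I*pi/9)  exp(2*I*pi/3)   exp(-4*I*pi/9)  exp(4*I*pi/9)   exp(-2*I*pi/3)  exp(2*I*pi/9)   exp(-8*I*pi/9)
  chi_5          1             exp(-8*I*pi/9)  exp(2*I*pi/9)   exp(-2*I*pi/3)  exp(4*I*pi/9)   exp(-4*I*pi/9)  exp(2*I*pi/3)   exp(-2*I*pi/9)  exp(8*I*pi/9) 
  chi_6          1             exp(-2*I*pi/3)  exp(2*I*pi/3)   1               exp(-2*I*pi/3)  exp(2*I*pi/3)   1               exp(-2*I*pi/3)  exp(2*I*pi/3) 
  chi_7          1             exp(-4*I*pi/9)  exp(-8*I*pi/9)  exp(2*I*pi/3)   exp(2*I*pi/9)   exp(-2*I*pi/9)  exp(-2*I*pi/3)  exp(8*I*pi/9)   exp(4*I*pi/9) 
  chi_8          1             exp(-2*I*pi/9)  exp(-4*I*pi/9)  exp(-2*I*pi/3)  exp(-8*I*pi/9)  exp(8*I*pi/9)   exp(2*I*pi/3)   exp(4*I*pi/9)   exp(2*I*pi/9) 

Spot check: chi_3(6) = zeta_9^(3*6) = zeta_9^18 = 1.

Explanation: Z/9Z is abelian, so all 9 irreducible complex representations are 1-dimensional. They are given by chi_k(m) = zeta_9^(k*m) for k = 0,...,8. Row orthogonality: sum_m chi_k(m) conj(chi_l(m)) = 9 * [k = l].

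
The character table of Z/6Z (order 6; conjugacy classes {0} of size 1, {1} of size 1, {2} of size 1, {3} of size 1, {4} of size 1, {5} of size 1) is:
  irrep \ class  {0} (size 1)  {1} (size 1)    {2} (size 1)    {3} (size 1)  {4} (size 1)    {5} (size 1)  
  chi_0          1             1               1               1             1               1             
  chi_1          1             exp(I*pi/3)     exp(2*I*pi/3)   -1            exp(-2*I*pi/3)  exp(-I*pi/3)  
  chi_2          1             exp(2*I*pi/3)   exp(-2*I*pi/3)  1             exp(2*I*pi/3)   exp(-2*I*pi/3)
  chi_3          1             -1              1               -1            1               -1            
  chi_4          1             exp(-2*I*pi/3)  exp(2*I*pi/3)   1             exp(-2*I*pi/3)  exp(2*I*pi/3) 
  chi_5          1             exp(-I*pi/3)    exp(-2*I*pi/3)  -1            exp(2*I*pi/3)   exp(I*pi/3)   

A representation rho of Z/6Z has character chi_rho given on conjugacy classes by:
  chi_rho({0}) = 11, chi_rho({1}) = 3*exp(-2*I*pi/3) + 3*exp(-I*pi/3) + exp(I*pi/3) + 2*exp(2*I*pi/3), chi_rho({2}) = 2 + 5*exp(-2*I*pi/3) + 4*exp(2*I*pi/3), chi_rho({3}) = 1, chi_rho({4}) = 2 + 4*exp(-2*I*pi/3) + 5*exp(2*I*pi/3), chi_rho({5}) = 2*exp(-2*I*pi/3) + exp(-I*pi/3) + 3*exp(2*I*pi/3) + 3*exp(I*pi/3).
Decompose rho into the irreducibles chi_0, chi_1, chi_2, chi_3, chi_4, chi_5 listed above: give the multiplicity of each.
Multiplicities: chi_0: 1, chi_1: 1, chi_2: 2, chi_3: 1, chi_4: 3, chi_5: 3.

Use <chi_rho, chi> = (1/|G|) sum_C |C| * chi_rho(C) * conj(chi(C)) with |G| = 6 for each irreducible chi in the table:
  <chi_rho, chi_0> = (1/6)[1*(11)*conj(1) + 1*(3*exp(-2*I*pi/3) + 3*exp(-I*pi/3) + exp(I*pi/3) + 2*exp(2*I*pi/3))*conj(1) + 1*(2 + 5*exp(-2*I*pi/3) + 4*exp(2*I*pi/3))*conj(1) + 1*(1)*conj(1) + 1*(2 + 4*exp(-2*I*pi/3) + 5*exp(2*I*pi/3))*conj(1) + 1*(2*exp(-2*I*pi/3) + exp(-I*pi/3) + 3*exp(2*I*pi/3) + 3*exp(I*pi/3))*conj(1)]
      = (1/6)[(11) + (3*exp(-2*I*pi/3) + 3*exp(-I*pi/3) + exp(I*pi/3) + 2*exp(2*I*pi/3)) + (2 + 5*exp(-2*I*pi/3) + 4*exp(2*I*pi/3)) + (1) + (2 + 4*exp(-2*I*pi/3) + 5*exp(2*I*pi/3)) + (2*exp(-2*I*pi/3) + exp(-I*pi/3) + 3*exp(2*I*pi/3) + 3*exp(I*pi/3))] = 6/6 = 1
  <chi_rho, chi_1> = (1/6)[1*(11)*conj(1) + 1*(3*exp(-2*I*pi/3) + 3*exp(-I*pi/3) + exp(I*pi/3) + 2*exp(2*I*pi/3))*conj(exp(I*pi/3)) + 1*(2 + 5*exp(-2*I*pi/3) + 4*exp(2*I*pi/3))*conj(exp(2*I*pi/3)) + 1*(1)*conj(-1) + 1*(2 + 4*exp(-2*I*pi/3) + 5*exp(2*I*pi/3))*conj(exp(-2*I*pi/3)) + 1*(2*exp(-2*I*pi/3) + exp(-I*pi/3) + 3*exp(2*I*pi/3) + 3*exp(I*pi/3))*conj(exp(-I*pi/3))]
      = (1/6)[(11) + (-2 + 3*exp(-2*I*pi/3) + 2*exp(I*pi/3)) + (4 + 2*exp(-2*I*pi/3) + 5*exp(2*I*pi/3)) + (-1) + (4 + 5*exp(-2*I*pi/3) + 2*exp(2*I*pi/3)) + (-2 + 2*exp(-I*pi/3) + 3*exp(2*I*pi/3))] = 6/6 = 1
  <chi_rho, chi_2> = (1/6)[1*(11)*conj(1) + 1*(3*exp(-2*I*pi/3) + 3*exp(-I*pi/3) + exp(I*pi/3) + 2*exp(2*I*pi/3))*conj(exp(2*I*pi/3)) + 1*(2 + 5*exp(-2*I*pi/3) + 4*exp(2*I*pi/3))*conj(exp(-2*I*pi/3)) + 1*(1)*conj(1) + 1*(2 + 4*exp(-2*I*pi/3) + 5*exp(2*I*pi/3))*conj(exp(2*I*pi/3)) + 1*(2*exp(-2*I*pi/3) + exp(-I*pi/3) + 3*exp(2*I*pi/3) + 3*exp(I*pi/3))*conj(exp(-2*I*pi/3))]
      = (1/6)[(11) + (-1 + exp(-I*pi/3) + 3*exp(2*I*pi/3)) + (5 + 4*exp(-2*I*pi/3) + 2*exp(2*I*pi/3)) + (1) + (5 + 2*exp(-2*I*pi/3) + 4*exp(2*I*pi/3)) + (-1 + 3*exp(-2*I*pi/3) + exp(I*pi/3))] = 12/6 = 2
  <chi_rho, chi_3> = (1/6)[1*(11)*conj(1) + 1*(3*exp(-2*I*pi/3) + 3*exp(-I*pi/3) + exp(I*pi/3) + 2*exp(2*I*pi/3))*conj(-1) + 1*(2 + 5*exp(-2*I*pi/3) + 4*exp(2*I*pi/3))*conj(1) + 1*(1)*conj(-1) + 1*(2 + 4*exp(-2*I*pi/3) + 5*exp(2*I*pi/3))*conj(1) + 1*(2*exp(-2*I*pi/3) + exp(-I*pi/3) + 3*exp(2*I*pi/3) + 3*exp(I*pi/3))*conj(-1)]
      = (1/6)[(11) + (-2*exp(2*I*pi/3) - exp(I*pi/3) - 3*exp(-I*pi/3) - 3*exp(-2*I*pi/3)) + (2 + 5*exp(-2*I*pi/3) + 4*exp(2*I*pi/3)) + (-1) + (2 + 4*exp(-2*I*pi/3) + 5*exp(2*I*pi/3)) + (-3*exp(I*pi/3) - 3*exp(2*I*pi/3) - exp(-I*pi/3) - 2*exp(-2*I*pi/3))] = 6/6 = 1
  <chi_rho, chi_4> = (1/6)[1*(11)*conj(1) + 1*(3*exp(-2*I*pi/3) + 3*exp(-I*pi/3) + exp(I*pi/3) + 2*exp(2*I*pi/3))*conj(exp(-2*I*pi/3)) + 1*(2 + 5*exp(-2*I*pi/3) + 4*exp(2*I*pi/3))*conj(exp(2*I*pi/3)) + 1*(1)*conj(1) + 1*(2 + 4*exp(-2*I*pi/3) + 5*exp(2*I*pi/3))*conj(exp(-2*I*pi/3)) + 1*(2*exp(-2*I*pi/3) + exp(-I*pi/3) + 3*exp(2*I*pi/3) + 3*exp(I*pi/3))*conj(exp(2*I*pi/3))]
      = (1/6)[(11) + (2 + 2*exp(-2*I*pi/3) + 3*exp(I*pi/3)) + (4 + 2*exp(-2*I*pi/3) + 5*exp(2*I*pi/3)) + (1) + (4 + 5*exp(-2*I*pi/3) + 2*exp(2*I*pi/3)) + (2 + 3*exp(-I*pi/3) + 2*exp(2*I*pi/3))] = 18/6 = 3
  <chi_rho, chi_5> = (1/6)[1*(11)*conj(1) + 1*(3*exp(-2*I*pi/3) + 3*exp(-I*pi/3) + exp(I*pi/3) + 2*exp(2*I*pi/3))*conj(exp(-I*pi/3)) + 1*(2 + 5*exp(-2*I*pi/3) + 4*exp(2*I*pi/3))*conj(exp(-2*I*pi/3)) + 1*(1)*conj(-1) + 1*(2 + 4*exp(-2*I*pi/3) + 5*exp(2*I*pi/3))*conj(exp(2*I*pi/3)) + 1*(2*exp(-2*I*pi/3) + exp(-I*pi/3) + 3*exp(2*I*pi/3) + 3*exp(I*pi/3))*conj(exp(I*pi/3))]
      = (1/6)[(11) + (1 + 3*exp(-I*pi/3) + exp(2*I*pi/3)) + (5 + 4*exp(-2*I*pi/3) + 2*exp(2*I*pi/3)) + (-1) + (5 + 2*exp(-2*I*pi/3) + 4*exp(2*I*pi/3)) + (1 + exp(-2*I*pi/3) + 3*exp(I*pi/3))] = 18/6 = 3
(Exp terms are combined using exp(i*s)*conj(exp(i*t)) = exp(i*(s-t)), and sums of them are collapsed using the identity that for every m > 1 the m distinct m-th roots of unity sum to 0, e.g. 1 + exp(2*I*pi/3) + exp(-2*I*pi/3) = 0.)
Dimension check: dim(rho) = sum (mult * dim) = 1*1 + 1*1 + 2*1 + 1*1 + 3*1 + 3*1 = 11 = chi_rho(e) = 11.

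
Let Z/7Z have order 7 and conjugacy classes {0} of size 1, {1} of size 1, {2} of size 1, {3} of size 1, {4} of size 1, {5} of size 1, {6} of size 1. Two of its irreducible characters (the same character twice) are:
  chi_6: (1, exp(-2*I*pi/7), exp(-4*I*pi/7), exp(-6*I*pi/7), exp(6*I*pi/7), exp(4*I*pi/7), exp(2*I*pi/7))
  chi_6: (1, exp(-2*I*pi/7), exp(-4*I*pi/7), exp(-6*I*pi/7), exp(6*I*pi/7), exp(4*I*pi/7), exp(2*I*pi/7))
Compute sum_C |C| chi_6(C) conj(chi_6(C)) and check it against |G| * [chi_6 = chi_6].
Sum = 7 = |G| = 7; so <chi_6, chi_6> = 1 (norm-1 confirms irreducibility).

Argument: Compute term by term over conjugacy classes (|C| * chi_6(C) * conj(chi_6(C))):
  1*(1)*conj(1) + 1*(exp(-2*I*pi/7))*conj(exp(-2*I*pi/7)) + 1*(exp(-4*I*pi/7))*conj(exp(-4*I*pi/7)) + 1*(exp(-6*I*pi/7))*conj(exp(-6*I*pi/7)) + 1*(exp(6*I*pi/7))*conj(exp(6*I*pi/7)) + 1*(exp(4*I*pi/7))*conj(exp(4*I*pi/7)) + 1*(exp(2*I*pi/7))*conj(exp(2*I*pi/7))
  = (1) + (1) + (1) + (1) + (1) + (1) + (1)
  = 7.
(Exp terms are combined using exp(i*s)*conj(exp(i*t)) = exp(i*(s-t)), and sums of them are collapsed using the identity that for every m > 1 the m distinct m-th roots of unity sum to 0, e.g. 1 + exp(2*I*pi/3) + exp(-2*I*pi/3) = 0.)
Dividing by |G| = 7 gives 7/7 = 1, matching the row-orthogonality relation <chi_6, chi_6> = [chi_6 = chi_6].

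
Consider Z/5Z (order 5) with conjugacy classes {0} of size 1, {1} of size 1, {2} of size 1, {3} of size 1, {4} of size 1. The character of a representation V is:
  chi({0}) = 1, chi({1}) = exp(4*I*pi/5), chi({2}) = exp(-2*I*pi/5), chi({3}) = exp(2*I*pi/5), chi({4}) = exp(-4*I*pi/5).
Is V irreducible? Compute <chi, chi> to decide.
Irreducible: <chi, chi> = 1.

Proof sketch: <chi, chi> = (1/|G|) sum_C |C| * |chi(C)|^2 = (1/5)[1*|1|^2 + 1*|exp(4*I*pi/5)|^2 + 1*|exp(-2*I*pi/5)|^2 + 1*|exp(2*I*pi/5)|^2 + 1*|exp(-4*I*pi/5)|^2]
  = (1/5)[(1) + (1) + (1) + (1) + (1)] = 5/5 = 1.
(Exp terms are combined using exp(i*s)*conj(exp(i*t)) = exp(i*(s-t)), and sums of them are collapsed using the identity that for every m > 1 the m distinct m-th roots of unity sum to 0, e.g. 1 + exp(2*I*pi/3) + exp(-2*I*pi/3) = 0.)
A character is irreducible iff <chi, chi> = 1, so this representation is irreducible.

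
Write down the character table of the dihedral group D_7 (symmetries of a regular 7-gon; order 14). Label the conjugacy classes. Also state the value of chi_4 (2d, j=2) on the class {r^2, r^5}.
Conjugacy classes: {e} of size 1, {r^1, r^6} of size 2, {r^2, r^5} of size 2, {r^3, r^4} of size 2, {s, sr, ..., sr^6} of size 7.
Character table:
  irrep \ class              {e} (size 1)  {r^1, r^6} (size 2)  {r^2, r^5} (size 2)  {r^3, r^4} (size 2)  {s, sr, ..., sr^6} (size 7)
  chi_1 (triv)               1             1                    1                    1                    1                          
  chi_2 (sign: r->1, s->-1)  1             1                    1                    1                    -1                         
  chi_3 (2d, j=1)            2             2*cos(2*pi/7)        -2*cos(3*pi/7)       -2*cos(pi/7)         0                          
  chi_4 (2d, j=2)            2             -2*cos(3*pi/7)       -2*cos(pi/7)         2*cos(2*pi/7)        0                          
  chi_5 (2d, j=3)            2             -2*cos(pi/7)         2*cos(2*pi/7)        -2*cos(3*pi/7)       0                          

Spot check: chi_4 (2d, j=2) on {r^2, r^5} = -2*cos(pi/7).

Details: D_7 has order 2*7 = 14 with 5 conjugacy classes, hence 5 irreducibles. Sum of squared dims 1 + 1 + 4 + 4 + 4 = 14 = |G|. Linear characters come from the abelianisation; the 2-dimensional irreps have character r^k -> 2*cos(2*pi*j*k/7), reflections -> 0.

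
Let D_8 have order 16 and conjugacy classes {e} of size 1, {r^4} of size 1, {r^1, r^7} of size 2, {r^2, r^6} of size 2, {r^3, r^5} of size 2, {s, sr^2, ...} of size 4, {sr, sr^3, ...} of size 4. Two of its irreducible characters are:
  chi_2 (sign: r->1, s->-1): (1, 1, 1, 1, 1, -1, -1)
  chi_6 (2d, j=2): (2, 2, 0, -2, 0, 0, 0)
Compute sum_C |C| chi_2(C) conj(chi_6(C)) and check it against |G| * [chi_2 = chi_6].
Sum = 0; so <chi_2, chi_6> = 0 (distinct irreducibles are orthogonal).

Why: Compute term by term over conjugacy classes (|C| * chi_2(C) * conj(chi_6(C))):
  1*(1)*conj(2) + 1*(1)*conj(2) + 2*(1)*conj(0) + 2*(1)*conj(-2) + 2*(1)*conj(0) + 4*(-1)*conj(0) + 4*(-1)*conj(0)
  = (2) + (2) + (0) + (-4) + (0) + (0) + (0)
  = 0.
Dividing by |G| = 16 gives 0/16 = 0, matching the row-orthogonality relation <chi_2, chi_6> = [chi_2 = chi_6].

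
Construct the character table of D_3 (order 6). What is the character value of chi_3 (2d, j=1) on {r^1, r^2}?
Conjugacy classes: {e} of size 1, {r^1, r^2} of size 2, {s, sr, ..., sr^2} of size 3.
Character table:
  irrep \ class              {e} (size 1)  {r^1, r^2} (size 2)  {s, sr, ..., sr^2} (size 3)
  chi_1 (triv)               1             1                    1                          
  chi_2 (sign: r->1, s->-1)  1             1                    -1                         
  chi_3 (2d, j=1)            2             -1                   0                          

Spot check: chi_3 (2d, j=1) on {r^1, r^2} = -1.

D_3 has order 2*3 = 6 with 3 conjugacy classes, hence 3 irreducibles. Sum of squared dims 1 + 1 + 4 = 6 = |G|. Linear characters come from the abelianisation; the 2-dimensional irreps have character r^k -> 2*cos(2*pi*j*k/3), reflections -> 0.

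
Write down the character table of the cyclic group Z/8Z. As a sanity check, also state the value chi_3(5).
Character table of Z/8Z (irreps indexed chi_0,...,chi_7 with chi_k(m) = zeta_8^(k*m), zeta_8 = exp(2*pi*i/8)):
  irrep \ class  {0} (size 1)  {1} (size 1)    {2} (size 1)  {3} (size 1)    {4} (size 1)  {5} (size 1)    {6} (size 1)  {7} (size 1)  
  chi_0          1             1               1             1               1             1               1             1             
  chi_1          1             exp(I*pi/4)     I             exp(3*I*pi/4)   -1            exp(-3*I*pi/4)  -I            exp(-I*pi/4)  
  chi_2          1             I               -1            -I              1             I               -1            -I            
  chi_3          1             exp(3*I*pi/4)   -I            exp(I*pi/4)     -1            exp(-I*pi/4)    I             exp(-3*I*pi/4)
  chi_4          1             -1              1             -1              1             -1              1             -1            
  chi_5          1             exp(-3*I*pi/4)  I             exp(-I*pi/4)    -1            exp(I*pi/4)     -I            exp(3*I*pi/4) 
  chi_6          1             -I              -1            I               1             -I              -1            I             
  chi_7          1             exp(-I*pi/4)    -I            exp(-3*I*pi/4)  -1            exp(3*I*pi/4)   I             exp(I*pi/4)   

Spot check: chi_3(5) = zeta_8^(3*5) = zeta_8^15 = exp(-I*pi/4).

Details: Z/8Z is abelian, so all 8 irreducible complex representations are 1-dimensional. They are given by chi_k(m) = zeta_8^(k*m) for k = 0,...,7. Row orthogonality: sum_m chi_k(m) conj(chi_l(m)) = 8 * [k = l].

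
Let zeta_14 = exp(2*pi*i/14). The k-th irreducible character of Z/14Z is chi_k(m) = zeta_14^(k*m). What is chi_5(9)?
chi_5(9) = zeta_14^45 = exp(3*I*pi/7)

Argument: chi_5(9) = zeta_14^(5*9) = zeta_14^45. Since zeta_14^14 = 1, this equals zeta_14^3 = exp(2*pi*i*3/14) = exp(3*I*pi/7).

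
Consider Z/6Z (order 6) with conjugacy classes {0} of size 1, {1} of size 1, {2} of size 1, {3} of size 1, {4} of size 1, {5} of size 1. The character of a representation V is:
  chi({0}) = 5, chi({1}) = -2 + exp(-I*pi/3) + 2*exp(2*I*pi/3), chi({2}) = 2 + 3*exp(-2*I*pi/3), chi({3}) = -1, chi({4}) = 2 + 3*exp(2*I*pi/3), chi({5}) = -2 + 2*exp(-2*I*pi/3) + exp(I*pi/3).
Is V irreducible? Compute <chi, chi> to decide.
Not irreducible (reducible): <chi, chi> = 9 > 1.

Justification: <chi, chi> = (1/|G|) sum_C |C| * |chi(C)|^2 = (1/6)[1*|5|^2 + 1*|-2 + exp(-I*pi/3) + 2*exp(2*I*pi/3)|^2 + 1*|2 + 3*exp(-2*I*pi/3)|^2 + 1*|-1|^2 + 1*|2 + 3*exp(2*I*pi/3)|^2 + 1*|-2 + 2*exp(-2*I*pi/3) + exp(I*pi/3)|^2]
  = (1/6)[(25) + (7) + (7) + (1) + (7) + (7)] = 54/6 = 9.
(Exp terms are combined using exp(i*s)*conj(exp(i*t)) = exp(i*(s-t)), and sums of them are collapsed using the identity that for every m > 1 the m distinct m-th roots of unity sum to 0, e.g. 1 + exp(2*I*pi/3) + exp(-2*I*pi/3) = 0.)
A character is irreducible iff <chi, chi> = 1, so this representation is reducible.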